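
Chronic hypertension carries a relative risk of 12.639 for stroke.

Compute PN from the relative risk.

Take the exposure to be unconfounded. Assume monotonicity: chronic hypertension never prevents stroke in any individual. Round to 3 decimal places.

Under exogeneity and monotonicity, PN = (RR − 1) / RR = 1 − 1/RR.
PN = (12.639 − 1) / 12.639 = 11.64 / 12.639 ≈ 0.9209

PN ≈ 0.921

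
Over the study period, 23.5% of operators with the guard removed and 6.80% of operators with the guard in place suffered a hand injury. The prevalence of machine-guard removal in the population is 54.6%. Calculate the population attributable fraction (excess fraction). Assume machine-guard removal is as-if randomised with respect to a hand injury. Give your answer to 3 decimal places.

PAF ≈ 0.573

p₁ = 0.235, p₀ = 0.068.
Overall risk P(Y=1) = π·p₁ + (1−π)·p₀ = 0.546×0.235 + 0.454×0.068 = 0.15918.
Under exogeneity, PAF = [P(Y=1) − p₀] / P(Y=1).
PAF = (0.15918 − 0.068) / 0.15918 ≈ 0.5728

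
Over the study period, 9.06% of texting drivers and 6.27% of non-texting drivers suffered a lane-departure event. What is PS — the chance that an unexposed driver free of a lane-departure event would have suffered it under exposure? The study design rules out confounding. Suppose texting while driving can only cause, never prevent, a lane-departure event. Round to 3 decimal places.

PS ≈ 0.030

p₁ = 0.0906, p₀ = 0.0627.
Under exogeneity and monotonicity, PS = (p₁ − p₀) / (1 − p₀).
PS = (0.0906 − 0.0627) / (1 − 0.0627) = 0.0279 / 0.9373 ≈ 0.0298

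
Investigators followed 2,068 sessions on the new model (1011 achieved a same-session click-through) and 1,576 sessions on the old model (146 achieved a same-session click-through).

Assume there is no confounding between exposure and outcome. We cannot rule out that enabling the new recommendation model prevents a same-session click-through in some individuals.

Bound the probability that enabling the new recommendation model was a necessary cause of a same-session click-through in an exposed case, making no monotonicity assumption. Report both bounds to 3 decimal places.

p₁ = P(outcome | exposed) = 1011/2068 = 0.48888
p₀ = P(outcome | unexposed) = 146/1576 = 0.09264
Under exogeneity alone the bounds on PN are max{0,(p₁−p₀)/p₁} ≤ PN ≤ min{1,(1−p₀)/p₁}.
  lower = (p₁ − p₀)/p₁ = 0.39624 / 0.48888 ≈ 0.8105
  upper = min{1, (1 − p₀)/p₁} = 0.90736 / 0.48888 ≈ 1.8560 → capped at 1

0.811 ≤ PN ≤ 1.000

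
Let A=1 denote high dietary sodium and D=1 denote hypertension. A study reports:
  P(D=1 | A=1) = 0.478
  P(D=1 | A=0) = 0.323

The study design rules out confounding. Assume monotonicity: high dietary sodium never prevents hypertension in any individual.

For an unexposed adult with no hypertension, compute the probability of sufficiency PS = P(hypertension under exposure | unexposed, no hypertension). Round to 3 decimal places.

PS ≈ 0.229

Let p₁ = 0.478, p₀ = 0.323.
Under exogeneity and monotonicity, PS = (p₁ − p₀) / (1 − p₀).
PS = (0.478 − 0.323) / (1 − 0.323) = 0.155 / 0.677 ≈ 0.2290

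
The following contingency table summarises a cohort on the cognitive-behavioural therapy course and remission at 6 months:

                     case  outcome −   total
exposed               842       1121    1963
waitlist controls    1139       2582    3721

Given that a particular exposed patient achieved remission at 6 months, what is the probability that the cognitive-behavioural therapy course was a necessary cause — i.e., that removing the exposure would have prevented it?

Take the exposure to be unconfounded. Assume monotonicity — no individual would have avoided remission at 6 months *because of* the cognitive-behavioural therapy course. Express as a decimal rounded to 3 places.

p₁ = P(outcome | exposed) = 842/1963 = 0.42894
p₀ = P(outcome | unexposed) = 1139/3721 = 0.3061
Under exogeneity and monotonicity, PN = (p₁ − p₀) / p₁.
PN = (0.42894 − 0.3061) / 0.42894 = 0.12283 / 0.42894 ≈ 0.2864

PN ≈ 0.286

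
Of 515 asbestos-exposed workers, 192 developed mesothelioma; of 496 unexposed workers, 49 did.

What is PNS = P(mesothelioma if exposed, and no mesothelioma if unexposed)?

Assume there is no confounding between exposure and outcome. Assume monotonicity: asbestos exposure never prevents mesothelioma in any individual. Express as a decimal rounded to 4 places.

PNS ≈ 0.2740

p₁ = P(outcome | exposed) = 192/515 = 0.37282
p₀ = P(outcome | unexposed) = 49/496 = 0.09879
Under exogeneity and monotonicity, PNS = p₁ − p₀.
PNS = 0.37282 − 0.09879 = 0.27403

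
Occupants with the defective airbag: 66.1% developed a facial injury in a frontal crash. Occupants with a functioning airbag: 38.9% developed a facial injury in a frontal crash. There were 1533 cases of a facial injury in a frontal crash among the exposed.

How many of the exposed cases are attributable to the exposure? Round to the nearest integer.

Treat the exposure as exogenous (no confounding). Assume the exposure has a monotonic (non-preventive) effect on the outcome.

p₁ = 0.661, p₀ = 0.389.
PN = (p₁ − p₀)/p₁ = (0.661 − 0.389) / 0.661 ≈ 0.41150.
Attributable cases ≈ PN × (exposed cases) = 0.41150 × 1533 ≈ 630.83.

about 631 cases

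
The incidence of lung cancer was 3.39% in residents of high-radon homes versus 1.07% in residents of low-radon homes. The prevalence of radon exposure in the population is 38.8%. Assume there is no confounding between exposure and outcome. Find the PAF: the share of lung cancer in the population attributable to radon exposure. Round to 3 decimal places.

p₁ = 0.0339, p₀ = 0.0107.
Overall risk P(Y=1) = π·p₁ + (1−π)·p₀ = 0.388×0.0339 + 0.612×0.0107 = 0.019702.
Under exogeneity, PAF = [P(Y=1) − p₀] / P(Y=1).
PAF = (0.019702 − 0.0107) / 0.019702 ≈ 0.4569

PAF ≈ 0.457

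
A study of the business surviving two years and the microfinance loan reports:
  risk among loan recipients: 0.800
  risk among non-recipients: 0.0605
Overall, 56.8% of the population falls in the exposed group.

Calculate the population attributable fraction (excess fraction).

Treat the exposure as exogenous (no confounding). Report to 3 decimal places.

PAF ≈ 0.874

Let p₁ = 0.8, p₀ = 0.0605.
Overall risk P(Y=1) = π·p₁ + (1−π)·p₀ = 0.568×0.8 + 0.432×0.0605 = 0.48054.
Under exogeneity, PAF = [P(Y=1) − p₀] / P(Y=1).
PAF = (0.48054 − 0.0605) / 0.48054 ≈ 0.8741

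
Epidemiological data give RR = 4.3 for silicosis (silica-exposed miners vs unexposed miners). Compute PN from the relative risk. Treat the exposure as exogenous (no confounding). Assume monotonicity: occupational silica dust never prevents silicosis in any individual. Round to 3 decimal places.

PN ≈ 0.767

Under exogeneity and monotonicity, PN = (RR − 1) / RR = 1 − 1/RR.
PN = (4.3 − 1) / 4.3 = 3.3 / 4.3 ≈ 0.7674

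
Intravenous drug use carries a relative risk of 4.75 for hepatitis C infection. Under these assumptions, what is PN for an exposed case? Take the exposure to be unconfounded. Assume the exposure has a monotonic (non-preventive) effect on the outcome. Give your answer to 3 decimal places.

Under exogeneity and monotonicity, PN = (RR − 1) / RR = 1 − 1/RR.
PN = (4.75 − 1) / 4.75 = 3.75 / 4.75 ≈ 0.7895

PN ≈ 0.789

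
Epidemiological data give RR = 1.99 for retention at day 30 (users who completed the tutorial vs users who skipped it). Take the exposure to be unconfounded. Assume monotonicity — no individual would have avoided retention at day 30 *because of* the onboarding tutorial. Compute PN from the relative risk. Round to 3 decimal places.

PN ≈ 0.497

Under exogeneity and monotonicity, PN = (RR − 1) / RR = 1 − 1/RR.
PN = (1.99 − 1) / 1.99 = 0.99 / 1.99 ≈ 0.4975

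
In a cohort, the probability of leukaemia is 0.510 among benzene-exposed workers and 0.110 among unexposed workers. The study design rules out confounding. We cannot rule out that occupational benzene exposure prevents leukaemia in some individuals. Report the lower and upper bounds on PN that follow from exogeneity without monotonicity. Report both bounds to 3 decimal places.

Let p₁ = 0.51, p₀ = 0.11.
Under exogeneity alone the bounds on PN are max{0,(p₁−p₀)/p₁} ≤ PN ≤ min{1,(1−p₀)/p₁}.
  lower = (p₁ − p₀)/p₁ = 0.4 / 0.51 ≈ 0.7843
  upper = min{1, (1 − p₀)/p₁} = 0.89 / 0.51 ≈ 1.7451 → capped at 1

0.784 ≤ PN ≤ 1.000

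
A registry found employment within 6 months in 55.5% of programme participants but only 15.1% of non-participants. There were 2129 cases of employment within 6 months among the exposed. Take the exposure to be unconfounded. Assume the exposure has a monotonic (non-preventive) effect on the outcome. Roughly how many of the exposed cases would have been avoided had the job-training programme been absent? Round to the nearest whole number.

about 1550 cases

p₁ = 0.555, p₀ = 0.151.
PN = (p₁ − p₀)/p₁ = (0.555 − 0.151) / 0.555 ≈ 0.72793.
Attributable cases ≈ PN × (exposed cases) = 0.72793 × 2129 ≈ 1549.76.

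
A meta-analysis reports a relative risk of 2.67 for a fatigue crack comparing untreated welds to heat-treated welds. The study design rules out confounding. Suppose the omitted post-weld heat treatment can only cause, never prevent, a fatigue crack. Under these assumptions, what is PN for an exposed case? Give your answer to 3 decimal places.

PN ≈ 0.625

Under exogeneity and monotonicity, PN = (RR − 1) / RR = 1 − 1/RR.
PN = (2.67 − 1) / 2.67 = 1.67 / 2.67 ≈ 0.6255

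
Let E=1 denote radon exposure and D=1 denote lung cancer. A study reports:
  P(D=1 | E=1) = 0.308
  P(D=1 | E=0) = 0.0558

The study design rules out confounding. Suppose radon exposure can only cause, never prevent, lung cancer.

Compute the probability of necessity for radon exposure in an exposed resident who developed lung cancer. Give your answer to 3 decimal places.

PN ≈ 0.819

Let p₁ = 0.308, p₀ = 0.0558.
Under exogeneity and monotonicity, PN = (p₁ − p₀) / p₁.
PN = (0.308 − 0.0558) / 0.308 = 0.2522 / 0.308 ≈ 0.8188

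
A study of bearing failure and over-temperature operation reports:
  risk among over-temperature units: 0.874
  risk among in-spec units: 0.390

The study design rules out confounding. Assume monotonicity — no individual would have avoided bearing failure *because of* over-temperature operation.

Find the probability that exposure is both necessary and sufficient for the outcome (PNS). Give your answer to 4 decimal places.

Let p₁ = 0.874, p₀ = 0.39.
Under exogeneity and monotonicity, PNS = p₁ − p₀.
PNS = 0.874 − 0.39 = 0.484

PNS ≈ 0.4840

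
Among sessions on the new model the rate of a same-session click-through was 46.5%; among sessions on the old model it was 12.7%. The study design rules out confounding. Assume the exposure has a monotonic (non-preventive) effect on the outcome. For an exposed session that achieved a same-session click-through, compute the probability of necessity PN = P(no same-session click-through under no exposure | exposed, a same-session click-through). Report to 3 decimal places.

p₁ = 0.465, p₀ = 0.127.
Under exogeneity and monotonicity, PN = (p₁ − p₀) / p₁.
PN = (0.465 − 0.127) / 0.465 = 0.338 / 0.465 ≈ 0.7269

PN ≈ 0.727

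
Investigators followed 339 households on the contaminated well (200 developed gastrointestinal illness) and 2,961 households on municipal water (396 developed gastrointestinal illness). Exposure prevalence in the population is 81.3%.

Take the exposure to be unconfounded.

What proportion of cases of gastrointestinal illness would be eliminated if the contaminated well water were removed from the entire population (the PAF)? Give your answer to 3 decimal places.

PAF ≈ 0.735

p₁ = P(outcome | exposed) = 200/339 = 0.58997
p₀ = P(outcome | unexposed) = 396/2961 = 0.13374
Overall risk P(Y=1) = π·p₁ + (1−π)·p₀ = 0.813×0.58997 + 0.187×0.13374 = 0.50466.
Under exogeneity, PAF = [P(Y=1) − p₀] / P(Y=1).
PAF = (0.50466 − 0.13374) / 0.50466 ≈ 0.7350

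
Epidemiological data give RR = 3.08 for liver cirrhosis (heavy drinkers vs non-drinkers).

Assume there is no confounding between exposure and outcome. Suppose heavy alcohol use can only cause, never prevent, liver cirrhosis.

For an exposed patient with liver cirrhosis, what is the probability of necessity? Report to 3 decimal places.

PN ≈ 0.675

Under exogeneity and monotonicity, PN = (RR − 1) / RR = 1 − 1/RR.
PN = (3.08 − 1) / 3.08 = 2.08 / 3.08 ≈ 0.6753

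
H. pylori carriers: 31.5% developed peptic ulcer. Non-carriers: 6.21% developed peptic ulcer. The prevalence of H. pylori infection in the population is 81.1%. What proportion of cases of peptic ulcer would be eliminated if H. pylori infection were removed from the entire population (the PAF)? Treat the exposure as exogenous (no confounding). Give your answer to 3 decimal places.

PAF ≈ 0.768

p₁ = 0.315, p₀ = 0.0621.
Overall risk P(Y=1) = π·p₁ + (1−π)·p₀ = 0.811×0.315 + 0.189×0.0621 = 0.2672.
Under exogeneity, PAF = [P(Y=1) − p₀] / P(Y=1).
PAF = (0.2672 − 0.0621) / 0.2672 ≈ 0.7676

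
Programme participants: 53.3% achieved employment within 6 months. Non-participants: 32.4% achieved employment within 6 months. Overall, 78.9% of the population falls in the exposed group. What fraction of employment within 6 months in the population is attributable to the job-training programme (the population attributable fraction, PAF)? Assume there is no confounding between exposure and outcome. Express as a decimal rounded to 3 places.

PAF ≈ 0.337

p₁ = 0.533, p₀ = 0.324.
Overall risk P(Y=1) = π·p₁ + (1−π)·p₀ = 0.789×0.533 + 0.211×0.324 = 0.4889.
Under exogeneity, PAF = [P(Y=1) − p₀] / P(Y=1).
PAF = (0.4889 − 0.324) / 0.4889 ≈ 0.3373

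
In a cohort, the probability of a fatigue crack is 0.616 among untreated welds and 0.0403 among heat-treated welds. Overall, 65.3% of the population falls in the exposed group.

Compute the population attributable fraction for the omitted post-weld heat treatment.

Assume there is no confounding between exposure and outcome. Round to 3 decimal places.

PAF ≈ 0.903

Let p₁ = 0.616, p₀ = 0.0403.
Overall risk P(Y=1) = π·p₁ + (1−π)·p₀ = 0.653×0.616 + 0.347×0.0403 = 0.41623.
Under exogeneity, PAF = [P(Y=1) − p₀] / P(Y=1).
PAF = (0.41623 − 0.0403) / 0.41623 ≈ 0.9032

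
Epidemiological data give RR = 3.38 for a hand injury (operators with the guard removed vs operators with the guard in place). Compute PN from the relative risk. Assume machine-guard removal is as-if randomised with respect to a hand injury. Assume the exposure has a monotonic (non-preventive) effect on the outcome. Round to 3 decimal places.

Under exogeneity and monotonicity, PN = (RR − 1) / RR = 1 − 1/RR.
PN = (3.38 − 1) / 3.38 = 2.38 / 3.38 ≈ 0.7041

PN ≈ 0.704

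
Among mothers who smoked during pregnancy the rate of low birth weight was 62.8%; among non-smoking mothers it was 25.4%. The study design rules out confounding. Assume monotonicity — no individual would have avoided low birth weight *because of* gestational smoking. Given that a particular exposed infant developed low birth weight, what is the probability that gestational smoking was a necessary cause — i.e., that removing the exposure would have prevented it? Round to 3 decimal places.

p₁ = 0.628, p₀ = 0.254.
Under exogeneity and monotonicity, PN = (p₁ − p₀) / p₁.
PN = (0.628 − 0.254) / 0.628 = 0.374 / 0.628 ≈ 0.5955

PN ≈ 0.596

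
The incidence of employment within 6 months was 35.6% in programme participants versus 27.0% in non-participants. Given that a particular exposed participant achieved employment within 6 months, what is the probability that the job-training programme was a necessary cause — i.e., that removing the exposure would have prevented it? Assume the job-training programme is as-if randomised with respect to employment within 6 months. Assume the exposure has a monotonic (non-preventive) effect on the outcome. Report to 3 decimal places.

PN ≈ 0.242

p₁ = 0.356, p₀ = 0.27.
Under exogeneity and monotonicity, PN = (p₁ − p₀) / p₁.
PN = (0.356 − 0.27) / 0.356 = 0.086 / 0.356 ≈ 0.2416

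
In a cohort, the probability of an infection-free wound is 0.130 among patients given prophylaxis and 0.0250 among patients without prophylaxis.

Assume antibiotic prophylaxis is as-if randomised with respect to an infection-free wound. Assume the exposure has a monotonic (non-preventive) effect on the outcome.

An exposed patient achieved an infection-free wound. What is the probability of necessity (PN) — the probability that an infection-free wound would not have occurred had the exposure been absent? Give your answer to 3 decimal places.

PN ≈ 0.808

Let p₁ = 0.13, p₀ = 0.025.
Under exogeneity and monotonicity, PN = (p₁ − p₀) / p₁.
PN = (0.13 − 0.025) / 0.13 = 0.105 / 0.13 ≈ 0.8077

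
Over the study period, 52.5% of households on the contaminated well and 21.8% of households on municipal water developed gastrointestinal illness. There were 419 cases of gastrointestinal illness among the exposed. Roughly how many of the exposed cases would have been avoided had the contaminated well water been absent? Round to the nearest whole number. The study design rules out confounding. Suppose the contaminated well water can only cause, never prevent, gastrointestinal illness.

p₁ = 0.525, p₀ = 0.218.
PN = (p₁ − p₀)/p₁ = (0.525 − 0.218) / 0.525 ≈ 0.58476.
Attributable cases ≈ PN × (exposed cases) = 0.58476 × 419 ≈ 245.02.

about 245 cases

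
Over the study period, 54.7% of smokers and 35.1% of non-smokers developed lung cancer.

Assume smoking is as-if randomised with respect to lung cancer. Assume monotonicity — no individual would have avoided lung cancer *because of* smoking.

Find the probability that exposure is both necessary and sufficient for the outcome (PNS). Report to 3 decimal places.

p₁ = 0.547, p₀ = 0.351.
Under exogeneity and monotonicity, PNS = p₁ − p₀.
PNS = 0.547 − 0.351 = 0.196

PNS ≈ 0.196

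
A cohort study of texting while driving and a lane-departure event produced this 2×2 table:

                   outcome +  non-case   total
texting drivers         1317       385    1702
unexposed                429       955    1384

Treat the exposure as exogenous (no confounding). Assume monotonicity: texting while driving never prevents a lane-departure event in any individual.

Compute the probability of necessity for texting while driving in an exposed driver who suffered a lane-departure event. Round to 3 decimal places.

PN ≈ 0.599

p₁ = P(outcome | exposed) = 1317/1702 = 0.7738
p₀ = P(outcome | unexposed) = 429/1384 = 0.30997
Under exogeneity and monotonicity, PN = (p₁ − p₀) / p₁.
PN = (0.7738 − 0.30997) / 0.7738 = 0.46382 / 0.7738 ≈ 0.5994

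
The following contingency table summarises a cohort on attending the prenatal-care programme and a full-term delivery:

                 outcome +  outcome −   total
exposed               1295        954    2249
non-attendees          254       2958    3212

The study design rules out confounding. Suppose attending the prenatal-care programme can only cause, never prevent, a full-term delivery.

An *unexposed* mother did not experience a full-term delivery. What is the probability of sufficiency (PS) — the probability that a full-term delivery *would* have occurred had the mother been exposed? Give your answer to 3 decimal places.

PS ≈ 0.539

p₁ = P(outcome | exposed) = 1295/2249 = 0.57581
p₀ = P(outcome | unexposed) = 254/3212 = 0.079078
Under exogeneity and monotonicity, PS = (p₁ − p₀) / (1 − p₀).
PS = (0.57581 − 0.079078) / (1 − 0.079078) = 0.49673 / 0.92092 ≈ 0.5394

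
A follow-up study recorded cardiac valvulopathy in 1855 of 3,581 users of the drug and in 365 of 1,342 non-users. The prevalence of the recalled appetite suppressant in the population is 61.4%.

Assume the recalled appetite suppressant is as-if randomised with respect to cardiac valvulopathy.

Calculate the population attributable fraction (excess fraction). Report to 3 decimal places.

p₁ = P(outcome | exposed) = 1855/3581 = 0.51801
p₀ = P(outcome | unexposed) = 365/1342 = 0.27198
Overall risk P(Y=1) = π·p₁ + (1−π)·p₀ = 0.614×0.51801 + 0.386×0.27198 = 0.42304.
Under exogeneity, PAF = [P(Y=1) − p₀] / P(Y=1).
PAF = (0.42304 − 0.27198) / 0.42304 ≈ 0.3571

PAF ≈ 0.357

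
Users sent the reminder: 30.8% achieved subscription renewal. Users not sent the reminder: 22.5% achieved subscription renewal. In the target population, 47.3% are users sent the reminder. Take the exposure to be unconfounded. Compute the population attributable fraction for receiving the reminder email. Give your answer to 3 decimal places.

PAF ≈ 0.149

p₁ = 0.308, p₀ = 0.225.
Overall risk P(Y=1) = π·p₁ + (1−π)·p₀ = 0.473×0.308 + 0.527×0.225 = 0.26426.
Under exogeneity, PAF = [P(Y=1) − p₀] / P(Y=1).
PAF = (0.26426 − 0.225) / 0.26426 ≈ 0.1486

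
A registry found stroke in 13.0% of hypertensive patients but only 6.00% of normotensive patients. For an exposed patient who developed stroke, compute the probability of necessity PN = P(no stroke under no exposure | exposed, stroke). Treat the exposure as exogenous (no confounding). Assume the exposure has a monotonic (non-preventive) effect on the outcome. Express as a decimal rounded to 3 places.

p₁ = 0.13, p₀ = 0.06.
Under exogeneity and monotonicity, PN = (p₁ − p₀) / p₁.
PN = (0.13 − 0.06) / 0.13 = 0.07 / 0.13 ≈ 0.5385

PN ≈ 0.538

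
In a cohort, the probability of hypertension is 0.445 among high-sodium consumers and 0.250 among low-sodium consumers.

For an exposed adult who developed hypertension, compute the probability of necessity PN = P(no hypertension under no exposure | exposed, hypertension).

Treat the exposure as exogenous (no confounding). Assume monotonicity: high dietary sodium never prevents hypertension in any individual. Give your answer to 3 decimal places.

Let p₁ = 0.445, p₀ = 0.25.
Under exogeneity and monotonicity, PN = (p₁ − p₀) / p₁.
PN = (0.445 − 0.25) / 0.445 = 0.195 / 0.445 ≈ 0.4382

PN ≈ 0.438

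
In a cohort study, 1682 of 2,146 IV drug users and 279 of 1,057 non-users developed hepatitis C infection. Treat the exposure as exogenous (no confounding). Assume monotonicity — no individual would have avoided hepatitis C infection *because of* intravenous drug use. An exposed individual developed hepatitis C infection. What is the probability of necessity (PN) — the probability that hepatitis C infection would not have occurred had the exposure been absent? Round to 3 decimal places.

p₁ = P(outcome | exposed) = 1682/2146 = 0.78378
p₀ = P(outcome | unexposed) = 279/1057 = 0.26395
Under exogeneity and monotonicity, PN = (p₁ − p₀) / p₁.
PN = (0.78378 − 0.26395) / 0.78378 = 0.51983 / 0.78378 ≈ 0.6632

PN ≈ 0.663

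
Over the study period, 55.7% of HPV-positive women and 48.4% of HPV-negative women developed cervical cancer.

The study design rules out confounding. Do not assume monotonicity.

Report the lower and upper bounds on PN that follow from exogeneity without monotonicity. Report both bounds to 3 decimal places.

p₁ = 0.557, p₀ = 0.484.
Under exogeneity alone the bounds on PN are max{0,(p₁−p₀)/p₁} ≤ PN ≤ min{1,(1−p₀)/p₁}.
  lower = (p₁ − p₀)/p₁ = 0.073 / 0.557 ≈ 0.1311
  upper = min{1, (1 − p₀)/p₁} = 0.516 / 0.557 ≈ 0.9264

0.131 ≤ PN ≤ 0.926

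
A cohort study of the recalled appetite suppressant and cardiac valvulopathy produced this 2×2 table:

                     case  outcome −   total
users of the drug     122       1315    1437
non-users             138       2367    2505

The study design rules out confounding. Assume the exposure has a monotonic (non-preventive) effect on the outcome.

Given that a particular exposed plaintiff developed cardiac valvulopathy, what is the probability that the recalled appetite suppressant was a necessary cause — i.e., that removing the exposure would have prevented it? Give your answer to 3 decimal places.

p₁ = P(outcome | exposed) = 122/1437 = 0.084899
p₀ = P(outcome | unexposed) = 138/2505 = 0.05509
Under exogeneity and monotonicity, PN = (p₁ − p₀)/p₁.
PN = (0.084899 − 0.05509) / 0.084899 ≈ 0.3511

PN ≈ 0.351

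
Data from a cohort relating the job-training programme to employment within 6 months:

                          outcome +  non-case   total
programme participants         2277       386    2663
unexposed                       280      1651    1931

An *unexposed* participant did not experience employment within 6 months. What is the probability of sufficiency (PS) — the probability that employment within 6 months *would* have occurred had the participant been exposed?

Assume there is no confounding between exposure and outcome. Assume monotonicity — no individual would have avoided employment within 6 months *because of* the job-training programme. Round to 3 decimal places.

PS ≈ 0.830

p₁ = P(outcome | exposed) = 2277/2663 = 0.85505
p₀ = P(outcome | unexposed) = 280/1931 = 0.145
Under exogeneity and monotonicity, PS = (p₁ − p₀)/(1 − p₀).
PS = (0.85505 − 0.145) / 0.855 ≈ 0.8305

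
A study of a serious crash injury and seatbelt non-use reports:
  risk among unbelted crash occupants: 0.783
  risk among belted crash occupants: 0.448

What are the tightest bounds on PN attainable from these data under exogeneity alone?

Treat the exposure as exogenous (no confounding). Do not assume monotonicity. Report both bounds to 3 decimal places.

0.428 ≤ PN ≤ 0.705

Let p₁ = 0.783, p₀ = 0.448.
Under exogeneity alone the bounds on PN are max{0,(p₁−p₀)/p₁} ≤ PN ≤ min{1,(1−p₀)/p₁}.
  lower = (p₁ − p₀)/p₁ = 0.335 / 0.783 ≈ 0.4278
  upper = min{1, (1 − p₀)/p₁} = 0.552 / 0.783 ≈ 0.7050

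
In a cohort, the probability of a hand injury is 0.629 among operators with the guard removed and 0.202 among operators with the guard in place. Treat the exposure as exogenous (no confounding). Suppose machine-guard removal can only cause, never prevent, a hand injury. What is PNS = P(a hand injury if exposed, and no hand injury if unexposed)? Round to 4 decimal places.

PNS ≈ 0.4270

Let p₁ = 0.629, p₀ = 0.202.
Under exogeneity and monotonicity, PNS = p₁ − p₀.
PNS = 0.629 − 0.202 = 0.427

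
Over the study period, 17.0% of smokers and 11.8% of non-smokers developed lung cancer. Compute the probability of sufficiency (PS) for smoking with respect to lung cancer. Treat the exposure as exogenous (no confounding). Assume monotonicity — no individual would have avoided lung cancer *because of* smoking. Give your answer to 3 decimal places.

p₁ = 0.17, p₀ = 0.118.
Under exogeneity and monotonicity, PS = (p₁ − p₀) / (1 − p₀).
PS = (0.17 − 0.118) / (1 − 0.118) = 0.052 / 0.882 ≈ 0.0590

PS ≈ 0.059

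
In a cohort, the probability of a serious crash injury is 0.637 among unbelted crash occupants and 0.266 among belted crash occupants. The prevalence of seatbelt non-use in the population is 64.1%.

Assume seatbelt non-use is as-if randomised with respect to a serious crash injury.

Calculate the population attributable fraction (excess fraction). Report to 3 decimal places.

Let p₁ = 0.637, p₀ = 0.266.
Overall risk P(Y=1) = π·p₁ + (1−π)·p₀ = 0.641×0.637 + 0.359×0.266 = 0.50381.
Under exogeneity, PAF = [P(Y=1) − p₀] / P(Y=1).
PAF = (0.50381 − 0.266) / 0.50381 ≈ 0.4720

PAF ≈ 0.472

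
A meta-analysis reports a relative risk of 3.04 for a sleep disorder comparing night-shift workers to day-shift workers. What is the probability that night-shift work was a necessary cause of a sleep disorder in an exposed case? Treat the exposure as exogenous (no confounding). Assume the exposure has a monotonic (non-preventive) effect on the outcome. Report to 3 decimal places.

Under exogeneity and monotonicity, PN = (RR − 1) / RR = 1 − 1/RR.
PN = (3.04 − 1) / 3.04 = 2.04 / 3.04 ≈ 0.6711

PN ≈ 0.671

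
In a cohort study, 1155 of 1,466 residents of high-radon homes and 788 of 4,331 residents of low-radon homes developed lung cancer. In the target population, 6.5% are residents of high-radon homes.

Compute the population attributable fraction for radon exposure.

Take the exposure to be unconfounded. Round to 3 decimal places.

PAF ≈ 0.178

p₁ = P(outcome | exposed) = 1155/1466 = 0.78786
p₀ = P(outcome | unexposed) = 788/4331 = 0.18194
Overall risk P(Y=1) = π·p₁ + (1−π)·p₀ = 0.065×0.78786 + 0.935×0.18194 = 0.22133.
Under exogeneity, PAF = [P(Y=1) − p₀] / P(Y=1).
PAF = (0.22133 − 0.18194) / 0.22133 ≈ 0.1779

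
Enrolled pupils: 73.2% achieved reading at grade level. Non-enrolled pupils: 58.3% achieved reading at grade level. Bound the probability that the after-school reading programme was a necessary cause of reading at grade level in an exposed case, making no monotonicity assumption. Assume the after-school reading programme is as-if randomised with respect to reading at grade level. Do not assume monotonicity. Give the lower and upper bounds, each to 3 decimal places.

p₁ = 0.732, p₀ = 0.583.
Under exogeneity alone the bounds on PN are max{0,(p₁−p₀)/p₁} ≤ PN ≤ min{1,(1−p₀)/p₁}.
  lower = (p₁ − p₀)/p₁ = 0.149 / 0.732 ≈ 0.2036
  upper = min{1, (1 − p₀)/p₁} = 0.417 / 0.732 ≈ 0.5697

0.204 ≤ PN ≤ 0.570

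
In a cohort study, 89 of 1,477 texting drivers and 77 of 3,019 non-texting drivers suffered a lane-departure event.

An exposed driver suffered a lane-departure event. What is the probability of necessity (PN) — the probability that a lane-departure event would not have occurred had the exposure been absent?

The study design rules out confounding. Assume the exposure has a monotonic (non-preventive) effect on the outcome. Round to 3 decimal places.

p₁ = P(outcome | exposed) = 89/1477 = 0.060257
p₀ = P(outcome | unexposed) = 77/3019 = 0.025505
Under exogeneity and monotonicity, PN = (p₁ − p₀) / p₁.
PN = (0.060257 − 0.025505) / 0.060257 = 0.034752 / 0.060257 ≈ 0.5767

PN ≈ 0.577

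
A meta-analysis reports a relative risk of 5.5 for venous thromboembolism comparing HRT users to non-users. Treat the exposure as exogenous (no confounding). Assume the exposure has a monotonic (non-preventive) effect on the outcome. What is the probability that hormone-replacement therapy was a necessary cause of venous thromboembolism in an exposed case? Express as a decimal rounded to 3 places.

Under exogeneity and monotonicity, PN = (RR − 1) / RR = 1 − 1/RR.
PN = (5.5 − 1) / 5.5 = 4.5 / 5.5 ≈ 0.8182

PN ≈ 0.818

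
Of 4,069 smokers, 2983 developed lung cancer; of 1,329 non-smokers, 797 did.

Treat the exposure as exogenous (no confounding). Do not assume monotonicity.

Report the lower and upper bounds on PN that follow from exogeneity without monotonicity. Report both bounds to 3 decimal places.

0.182 ≤ PN ≤ 0.546

p₁ = P(outcome | exposed) = 2983/4069 = 0.7331
p₀ = P(outcome | unexposed) = 797/1329 = 0.5997
Under exogeneity alone the bounds on PN are max{0,(p₁−p₀)/p₁} ≤ PN ≤ min{1,(1−p₀)/p₁}.
  lower = (p₁ − p₀)/p₁ = 0.1334 / 0.7331 ≈ 0.1820
  upper = min{1, (1 − p₀)/p₁} = 0.4003 / 0.7331 ≈ 0.5460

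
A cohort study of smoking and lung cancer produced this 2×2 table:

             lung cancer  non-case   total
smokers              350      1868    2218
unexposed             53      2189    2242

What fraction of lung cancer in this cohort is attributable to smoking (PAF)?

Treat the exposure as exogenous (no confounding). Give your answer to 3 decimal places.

PAF ≈ 0.738

p₁ = P(outcome | exposed) = 350/2218 = 0.1578
p₀ = P(outcome | unexposed) = 53/2242 = 0.02364
Exposure prevalence π = 2218/4460 = 0.49731; overall risk P(Y=1) = 0.090359.
Under exogeneity, PAF = [P(Y=1) − p₀]/P(Y=1).
PAF = (0.090359 − 0.02364) / 0.090359 ≈ 0.7384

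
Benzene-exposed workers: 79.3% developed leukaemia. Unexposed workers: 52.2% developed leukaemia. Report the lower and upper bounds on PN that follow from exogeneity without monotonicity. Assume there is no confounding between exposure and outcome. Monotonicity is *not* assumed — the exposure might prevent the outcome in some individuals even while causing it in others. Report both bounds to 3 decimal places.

0.342 ≤ PN ≤ 0.603

p₁ = 0.793, p₀ = 0.522.
Under exogeneity alone the bounds on PN are max{0,(p₁−p₀)/p₁} ≤ PN ≤ min{1,(1−p₀)/p₁}.
  lower = (p₁ − p₀)/p₁ = 0.271 / 0.793 ≈ 0.3417
  upper = min{1, (1 − p₀)/p₁} = 0.478 / 0.793 ≈ 0.6028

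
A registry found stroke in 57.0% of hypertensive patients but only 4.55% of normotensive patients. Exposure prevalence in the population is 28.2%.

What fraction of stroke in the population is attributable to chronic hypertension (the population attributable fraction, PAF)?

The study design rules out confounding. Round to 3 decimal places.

p₁ = 0.57, p₀ = 0.0455.
Overall risk P(Y=1) = π·p₁ + (1−π)·p₀ = 0.282×0.57 + 0.718×0.0455 = 0.19341.
Under exogeneity, PAF = [P(Y=1) − p₀] / P(Y=1).
PAF = (0.19341 − 0.0455) / 0.19341 ≈ 0.7647

PAF ≈ 0.765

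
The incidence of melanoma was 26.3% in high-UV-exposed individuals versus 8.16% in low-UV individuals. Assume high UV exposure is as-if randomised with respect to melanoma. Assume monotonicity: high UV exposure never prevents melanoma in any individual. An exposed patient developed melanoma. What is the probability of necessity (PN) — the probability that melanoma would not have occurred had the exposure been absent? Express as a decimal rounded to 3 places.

p₁ = 0.263, p₀ = 0.0816.
Under exogeneity and monotonicity, PN = (p₁ − p₀) / p₁.
PN = (0.263 − 0.0816) / 0.263 = 0.1814 / 0.263 ≈ 0.6897

PN ≈ 0.690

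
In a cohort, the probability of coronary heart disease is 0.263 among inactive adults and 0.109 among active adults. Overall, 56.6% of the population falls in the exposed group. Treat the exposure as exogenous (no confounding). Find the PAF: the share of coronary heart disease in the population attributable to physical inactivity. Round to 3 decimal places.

Let p₁ = 0.263, p₀ = 0.109.
Overall risk P(Y=1) = π·p₁ + (1−π)·p₀ = 0.566×0.263 + 0.434×0.109 = 0.19616.
Under exogeneity, PAF = [P(Y=1) − p₀] / P(Y=1).
PAF = (0.19616 − 0.109) / 0.19616 ≈ 0.4443

PAF ≈ 0.444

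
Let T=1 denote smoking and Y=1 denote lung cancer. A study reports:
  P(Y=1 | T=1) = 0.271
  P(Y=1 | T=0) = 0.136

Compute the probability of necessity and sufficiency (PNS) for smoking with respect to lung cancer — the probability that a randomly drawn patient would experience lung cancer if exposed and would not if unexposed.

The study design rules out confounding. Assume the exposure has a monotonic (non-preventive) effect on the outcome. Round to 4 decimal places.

Let p₁ = 0.271, p₀ = 0.136.
Under exogeneity and monotonicity, PNS = p₁ − p₀.
PNS = 0.271 − 0.136 = 0.135

PNS ≈ 0.1350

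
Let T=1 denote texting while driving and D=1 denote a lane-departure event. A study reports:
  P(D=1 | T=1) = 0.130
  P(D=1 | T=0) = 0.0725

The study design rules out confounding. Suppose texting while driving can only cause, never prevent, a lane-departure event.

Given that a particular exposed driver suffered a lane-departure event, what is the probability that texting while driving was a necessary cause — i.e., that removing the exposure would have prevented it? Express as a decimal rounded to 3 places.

Let p₁ = 0.13, p₀ = 0.0725.
Under exogeneity and monotonicity, PN = (p₁ − p₀) / p₁.
PN = (0.13 − 0.0725) / 0.13 = 0.0575 / 0.13 ≈ 0.4423

PN ≈ 0.442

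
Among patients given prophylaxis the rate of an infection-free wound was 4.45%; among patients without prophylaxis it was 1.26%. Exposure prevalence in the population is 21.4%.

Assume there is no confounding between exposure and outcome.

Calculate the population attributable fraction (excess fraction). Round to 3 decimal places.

p₁ = 0.0445, p₀ = 0.0126.
Overall risk P(Y=1) = π·p₁ + (1−π)·p₀ = 0.214×0.0445 + 0.786×0.0126 = 0.019427.
Under exogeneity, PAF = [P(Y=1) − p₀] / P(Y=1).
PAF = (0.019427 − 0.0126) / 0.019427 ≈ 0.3514

PAF ≈ 0.351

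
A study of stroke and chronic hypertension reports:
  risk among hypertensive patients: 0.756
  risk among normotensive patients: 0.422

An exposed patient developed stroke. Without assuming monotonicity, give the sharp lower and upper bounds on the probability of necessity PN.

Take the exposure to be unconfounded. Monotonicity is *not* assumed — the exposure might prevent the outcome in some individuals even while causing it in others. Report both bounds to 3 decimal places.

Let p₁ = 0.756, p₀ = 0.422.
Under exogeneity alone the bounds on PN are max{0,(p₁−p₀)/p₁} ≤ PN ≤ min{1,(1−p₀)/p₁}.
  lower = (p₁ − p₀)/p₁ = 0.334 / 0.756 ≈ 0.4418
  upper = min{1, (1 − p₀)/p₁} = 0.578 / 0.756 ≈ 0.7646

0.442 ≤ PN ≤ 0.765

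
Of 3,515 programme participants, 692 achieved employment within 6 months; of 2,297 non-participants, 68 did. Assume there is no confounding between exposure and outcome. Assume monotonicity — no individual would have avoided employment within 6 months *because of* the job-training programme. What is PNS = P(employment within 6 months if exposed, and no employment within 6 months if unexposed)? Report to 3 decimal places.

PNS ≈ 0.167

p₁ = P(outcome | exposed) = 692/3515 = 0.19687
p₀ = P(outcome | unexposed) = 68/2297 = 0.029604
Under exogeneity and monotonicity, PNS = p₁ − p₀.
PNS = 0.19687 − 0.029604 = 0.16727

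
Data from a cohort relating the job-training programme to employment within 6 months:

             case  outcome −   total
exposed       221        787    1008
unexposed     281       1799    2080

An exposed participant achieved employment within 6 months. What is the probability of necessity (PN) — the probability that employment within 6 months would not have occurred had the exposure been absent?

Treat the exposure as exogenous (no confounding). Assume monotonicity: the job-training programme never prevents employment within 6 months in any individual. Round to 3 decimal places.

p₁ = P(outcome | exposed) = 221/1008 = 0.21925
p₀ = P(outcome | unexposed) = 281/2080 = 0.1351
Under exogeneity and monotonicity, PN = (p₁ − p₀) / p₁.
PN = (0.21925 − 0.1351) / 0.21925 = 0.08415 / 0.21925 ≈ 0.3838

PN ≈ 0.384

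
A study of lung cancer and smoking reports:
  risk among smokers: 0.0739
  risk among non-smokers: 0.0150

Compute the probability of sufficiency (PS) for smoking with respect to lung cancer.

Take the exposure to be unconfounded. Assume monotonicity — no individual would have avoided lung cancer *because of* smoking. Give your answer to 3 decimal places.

PS ≈ 0.060

Let p₁ = 0.0739, p₀ = 0.015.
Under exogeneity and monotonicity, PS = (p₁ − p₀) / (1 − p₀).
PS = (0.0739 − 0.015) / (1 − 0.015) = 0.0589 / 0.985 ≈ 0.0598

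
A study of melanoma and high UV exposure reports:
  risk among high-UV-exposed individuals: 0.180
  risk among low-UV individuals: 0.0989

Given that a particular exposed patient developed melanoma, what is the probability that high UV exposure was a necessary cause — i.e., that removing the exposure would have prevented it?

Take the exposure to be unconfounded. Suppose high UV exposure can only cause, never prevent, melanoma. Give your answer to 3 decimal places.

PN ≈ 0.451

Let p₁ = 0.18, p₀ = 0.0989.
Under exogeneity and monotonicity, PN = (p₁ − p₀) / p₁.
PN = (0.18 − 0.0989) / 0.18 = 0.0811 / 0.18 ≈ 0.4506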